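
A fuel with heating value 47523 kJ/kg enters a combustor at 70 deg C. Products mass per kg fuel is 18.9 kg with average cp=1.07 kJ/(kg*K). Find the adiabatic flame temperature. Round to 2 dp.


T_ad = T_in + Hc / (m_p * cp)
Denominator = 18.9 * 1.07 = 20.2230
Temperature rise = 47523 / 20.2230 = 2349.95 K
T_ad = 70 + 2349.95 = 2419.95 deg C


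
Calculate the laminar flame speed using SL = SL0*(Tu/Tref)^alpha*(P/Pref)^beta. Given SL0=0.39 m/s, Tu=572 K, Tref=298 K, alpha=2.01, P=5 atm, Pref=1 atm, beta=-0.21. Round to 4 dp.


SL = SL0 * (Tu/Tref)^alpha * (P/Pref)^beta
T ratio = 572/298 = 1.91946309
(T ratio)^alpha = 1.91946309^2.01 = 3.708441
(P/Pref)^beta = 5^(-0.21) = 0.713208
SL = 0.39 * 3.708441 * 0.713208 = 1.0315 m/s


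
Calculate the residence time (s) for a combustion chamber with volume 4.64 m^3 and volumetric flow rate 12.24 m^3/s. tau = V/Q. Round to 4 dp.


tau = V / Q_flow
tau = 4.64 / 12.24 = 0.3791 s


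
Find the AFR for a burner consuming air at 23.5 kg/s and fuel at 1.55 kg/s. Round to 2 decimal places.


AFR = m_air / m_fuel
AFR = 23.5 / 1.55 = 15.16


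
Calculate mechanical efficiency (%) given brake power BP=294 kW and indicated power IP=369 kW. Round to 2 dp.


eta_mech = (BP / IP) * 100
Ratio = 294 / 369 = 0.7967
eta_mech = 0.7967 * 100 = 79.67%


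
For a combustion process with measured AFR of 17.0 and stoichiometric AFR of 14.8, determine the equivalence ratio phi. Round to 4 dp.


phi = AFR_stoich / AFR_actual
phi = 14.8 / 17.0 = 0.8706


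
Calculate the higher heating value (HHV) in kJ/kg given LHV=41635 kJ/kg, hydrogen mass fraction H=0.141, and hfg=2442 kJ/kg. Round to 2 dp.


HHV = LHV + hfg * 9 * H
Water addition = 2442 * 9 * 0.141 = 3098.898 kJ/kg
HHV = 41635 + 3098.898 = 44733.90 kJ/kg


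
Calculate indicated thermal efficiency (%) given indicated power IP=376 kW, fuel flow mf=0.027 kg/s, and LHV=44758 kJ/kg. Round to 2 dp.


eta_ith = (IP / (mf * LHV)) * 100
Denominator = 0.027 * 44758 = 1208.4660 kW
eta_ith = (376 / 1208.4660) * 100 = 31.11%


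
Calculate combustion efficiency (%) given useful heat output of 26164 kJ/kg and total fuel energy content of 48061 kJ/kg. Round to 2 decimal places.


Efficiency = (Q_useful / Q_fuel) * 100
Efficiency = (26164 / 48061) * 100
Efficiency = 0.5444 * 100 = 54.44%


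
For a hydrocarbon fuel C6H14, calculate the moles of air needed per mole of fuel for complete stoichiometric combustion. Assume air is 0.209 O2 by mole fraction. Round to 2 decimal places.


Balanced combustion: C6H14 + 9.5 O2 -> 6 CO2 + 7 H2O
O2 needed = C + H/4 = 6 + 14/4 = 9.50 moles
Air moles = O2 / 0.209 = 9.50 / 0.209 = 45.45 moles air


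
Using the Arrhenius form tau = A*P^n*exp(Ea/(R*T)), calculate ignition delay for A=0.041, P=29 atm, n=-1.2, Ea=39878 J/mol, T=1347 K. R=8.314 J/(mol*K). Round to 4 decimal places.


tau = A * P^n * exp(Ea/(R*T))
P^n = 29^(-1.2) = 0.01758419
Ea/(R*T) = 39878/(8.314*1347) = 3.560867
exp(Ea/(R*T)) = 35.193697
tau = 0.041 * 0.01758419 * 35.193697 = 0.0254 ms


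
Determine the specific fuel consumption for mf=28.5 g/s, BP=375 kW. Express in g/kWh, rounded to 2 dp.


SFC = (mf / BP) * 3600
Rate = 28.5 / 375 = 0.076000 g/(s*kW)
SFC = 0.076000 * 3600 = 273.60 g/kWh


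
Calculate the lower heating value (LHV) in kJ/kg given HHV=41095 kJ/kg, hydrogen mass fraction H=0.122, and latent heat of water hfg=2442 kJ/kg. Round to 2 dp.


LHV = HHV - hfg * 9 * H
Water correction = 2442 * 9 * 0.122 = 2681.316 kJ/kg
LHV = 41095 - 2681.316 = 38413.68 kJ/kg


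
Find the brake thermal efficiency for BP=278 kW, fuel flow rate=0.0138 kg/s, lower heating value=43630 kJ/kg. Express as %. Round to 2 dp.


eta_BTE = (BP / (mf * LHV)) * 100
Denominator = 0.0138 * 43630 = 602.0940 kW
eta_BTE = (278 / 602.0940) * 100 = 46.17%


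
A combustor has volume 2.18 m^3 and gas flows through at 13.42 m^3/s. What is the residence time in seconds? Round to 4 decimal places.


tau = V / Q_flow
tau = 2.18 / 13.42 = 0.1624 s


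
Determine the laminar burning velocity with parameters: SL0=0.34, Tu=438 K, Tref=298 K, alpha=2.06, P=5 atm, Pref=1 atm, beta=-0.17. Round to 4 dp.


SL = SL0 * (Tu/Tref)^alpha * (P/Pref)^beta
T ratio = 438/298 = 1.46979866
(T ratio)^alpha = 1.46979866^2.06 = 2.210809
(P/Pref)^beta = 5^(-0.17) = 0.760633
SL = 0.34 * 2.210809 * 0.760633 = 0.5717 m/s


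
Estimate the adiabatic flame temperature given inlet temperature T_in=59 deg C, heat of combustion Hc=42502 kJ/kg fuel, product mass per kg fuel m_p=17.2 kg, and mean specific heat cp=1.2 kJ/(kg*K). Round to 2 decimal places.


T_ad = T_in + Hc / (m_p * cp)
Denominator = 17.2 * 1.2 = 20.6400
Temperature rise = 42502 / 20.6400 = 2059.21 K
T_ad = 59 + 2059.21 = 2118.21 deg C


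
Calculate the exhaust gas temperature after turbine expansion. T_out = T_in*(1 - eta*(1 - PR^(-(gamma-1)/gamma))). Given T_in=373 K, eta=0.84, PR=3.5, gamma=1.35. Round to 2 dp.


T_out = T_in * (1 - eta * (1 - PR^(-(gamma-1)/gamma)))
Exponent = -(1.35-1)/1.35 = -0.25925926
PR^exp = 3.5^(-0.25925926) = 0.72267881
Factor = 1 - 0.84*(1 - 0.72267881) = 0.76705020
T_out = 373 * 0.76705020 = 286.11 K


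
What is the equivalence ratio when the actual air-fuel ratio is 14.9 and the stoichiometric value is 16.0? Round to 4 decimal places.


phi = AFR_stoich / AFR_actual
phi = 16.0 / 14.9 = 1.0738


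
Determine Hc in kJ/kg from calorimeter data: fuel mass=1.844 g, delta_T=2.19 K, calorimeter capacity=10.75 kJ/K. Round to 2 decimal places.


Hc = C_cal * delta_T / m_fuel
Q_released = 10.75 * 2.19 = 23.5425 kJ
m_fuel = 1.844 g = 1.844/1000 kg = 0.001844 kg
Hc = 23.5425 / 0.001844 = 12767.08 kJ/kg


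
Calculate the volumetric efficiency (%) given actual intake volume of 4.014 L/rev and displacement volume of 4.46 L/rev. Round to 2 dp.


eta_v = (V_actual / V_disp) * 100
Ratio = 4.014 / 4.46 = 0.9000
eta_v = 0.9000 * 100 = 90.00%


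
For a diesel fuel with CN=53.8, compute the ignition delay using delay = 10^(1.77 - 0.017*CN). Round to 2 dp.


delay = 10^(1.77 - 0.017*CN)
Exponent = 1.77 - 0.017*53.8 = 0.8554
delay = 10^0.8554 = 7.17 ms


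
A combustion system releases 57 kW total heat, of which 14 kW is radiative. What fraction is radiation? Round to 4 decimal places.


f_rad = Q_rad / Q_total
f_rad = 14 / 57 = 0.2456


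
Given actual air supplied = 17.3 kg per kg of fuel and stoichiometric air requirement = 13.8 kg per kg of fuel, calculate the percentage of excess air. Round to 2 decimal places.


Excess air = actual - stoichiometric = 17.3 - 13.8 = 3.50 kg/kg fuel
Excess air % = (excess / stoich) * 100 = (3.50 / 13.8) * 100 = 25.36%


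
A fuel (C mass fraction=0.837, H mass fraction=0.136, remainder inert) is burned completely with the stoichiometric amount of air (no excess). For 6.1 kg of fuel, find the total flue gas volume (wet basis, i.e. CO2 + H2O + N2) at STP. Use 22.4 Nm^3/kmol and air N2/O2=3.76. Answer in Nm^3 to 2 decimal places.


Per kg fuel: CO2 = (C/12 kmol)*22.4 = (0.837/12)*22.4 = 1.56240 Nm^3
Per kg fuel: H2O = (H/2 kmol)*22.4 = (0.136/2)*22.4 = 1.52320 Nm^3
O2 needed per kg fuel = C/12 + H/4 = 0.837/12 + 0.136/4 = 0.10375000 kmol
Per kg fuel: N2 = O2*3.76*22.4 = 0.10375000*3.76*22.4 = 8.73824 Nm^3
Total per kg = 1.56240 + 1.52320 + 8.73824 = 11.82384 Nm^3
Total = 11.82384 * 6.1 = 72.13 Nm^3


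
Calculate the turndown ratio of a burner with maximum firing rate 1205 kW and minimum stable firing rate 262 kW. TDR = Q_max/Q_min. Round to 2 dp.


TDR = Q_max / Q_min
TDR = 1205 / 262 = 4.60


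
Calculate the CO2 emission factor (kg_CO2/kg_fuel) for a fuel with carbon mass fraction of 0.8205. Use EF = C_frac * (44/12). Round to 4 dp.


EF = C_frac * (M_CO2 / M_C)
EF = 0.8205 * (44/12)
EF = 0.8205 * 3.666667 = 3.0085 kg_CO2/kg_fuel


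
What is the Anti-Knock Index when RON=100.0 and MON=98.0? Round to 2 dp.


AKI = (RON + MON) / 2
AKI = (100.0 + 98.0) / 2
AKI = 198.0 / 2 = 99.00


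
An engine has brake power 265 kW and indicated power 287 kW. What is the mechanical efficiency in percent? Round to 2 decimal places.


eta_mech = (BP / IP) * 100
Ratio = 265 / 287 = 0.9233
eta_mech = 0.9233 * 100 = 92.33%


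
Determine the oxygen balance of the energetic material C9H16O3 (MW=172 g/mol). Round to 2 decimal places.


OB = -1600 * (2C + H/2 - O) / MW
Inner = 2*9 + 16/2 - 3 = 23.00
OB = -1600 * 23.00 / 172 = -213.95%


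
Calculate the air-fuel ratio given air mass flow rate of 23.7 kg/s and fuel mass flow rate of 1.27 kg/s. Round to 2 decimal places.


AFR = m_air / m_fuel
AFR = 23.7 / 1.27 = 18.66


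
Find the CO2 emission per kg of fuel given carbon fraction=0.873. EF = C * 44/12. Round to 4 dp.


EF = C_frac * (M_CO2 / M_C)
EF = 0.873 * (44/12)
EF = 0.873 * 3.666667 = 3.2010 kg_CO2/kg_fuel


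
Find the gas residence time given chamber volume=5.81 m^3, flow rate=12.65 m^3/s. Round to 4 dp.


tau = V / Q_flow
tau = 5.81 / 12.65 = 0.4593 s


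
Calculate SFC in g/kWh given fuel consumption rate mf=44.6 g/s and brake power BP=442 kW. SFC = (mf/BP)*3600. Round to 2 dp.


SFC = (mf / BP) * 3600
Rate = 44.6 / 442 = 0.100905 g/(s*kW)
SFC = 0.100905 * 3600 = 363.26 g/kWh


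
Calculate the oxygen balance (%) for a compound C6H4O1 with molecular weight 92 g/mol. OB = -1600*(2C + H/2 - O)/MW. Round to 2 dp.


OB = -1600 * (2C + H/2 - O) / MW
Inner = 2*6 + 4/2 - 1 = 13.00
OB = -1600 * 13.00 / 92 = -226.09%


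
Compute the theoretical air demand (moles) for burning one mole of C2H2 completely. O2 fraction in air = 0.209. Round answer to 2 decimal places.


Balanced combustion: C2H2 + 2.5 O2 -> 2 CO2 + 1 H2O
O2 needed = C + H/4 = 2 + 2/4 = 2.50 moles
Air moles = O2 / 0.209 = 2.50 / 0.209 = 11.96 moles air


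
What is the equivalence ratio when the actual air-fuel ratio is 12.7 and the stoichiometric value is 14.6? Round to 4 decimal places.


phi = AFR_stoich / AFR_actual
phi = 14.6 / 12.7 = 1.1496


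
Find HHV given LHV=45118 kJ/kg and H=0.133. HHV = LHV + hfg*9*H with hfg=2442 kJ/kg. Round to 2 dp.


HHV = LHV + hfg * 9 * H
Water addition = 2442 * 9 * 0.133 = 2923.074 kJ/kg
HHV = 45118 + 2923.074 = 48041.07 kJ/kg


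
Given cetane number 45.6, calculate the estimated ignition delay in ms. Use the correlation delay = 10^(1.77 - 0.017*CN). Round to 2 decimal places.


delay = 10^(1.77 - 0.017*CN)
Exponent = 1.77 - 0.017*45.6 = 0.9948
delay = 10^0.9948 = 9.88 ms


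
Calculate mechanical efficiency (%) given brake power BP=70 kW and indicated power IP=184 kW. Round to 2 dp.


eta_mech = (BP / IP) * 100
Ratio = 70 / 184 = 0.3804
eta_mech = 0.3804 * 100 = 38.04%


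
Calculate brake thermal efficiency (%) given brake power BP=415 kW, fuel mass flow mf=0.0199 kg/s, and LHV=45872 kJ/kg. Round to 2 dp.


eta_BTE = (BP / (mf * LHV)) * 100
Denominator = 0.0199 * 45872 = 912.8528 kW
eta_BTE = (415 / 912.8528) * 100 = 45.46%


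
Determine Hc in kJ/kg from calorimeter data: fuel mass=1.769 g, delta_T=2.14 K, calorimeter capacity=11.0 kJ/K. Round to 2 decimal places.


Hc = C_cal * delta_T / m_fuel
Q_released = 11.0 * 2.14 = 23.5400 kJ
m_fuel = 1.769 g = 1.769/1000 kg = 0.001769 kg
Hc = 23.5400 / 0.001769 = 13306.95 kJ/kg


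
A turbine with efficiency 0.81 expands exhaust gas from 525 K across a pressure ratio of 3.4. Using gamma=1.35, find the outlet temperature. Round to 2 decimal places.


T_out = T_in * (1 - eta * (1 - PR^(-(gamma-1)/gamma)))
Exponent = -(1.35-1)/1.35 = -0.25925926
PR^exp = 3.4^(-0.25925926) = 0.72813041
Factor = 1 - 0.81*(1 - 0.72813041) = 0.77978563
T_out = 525 * 0.77978563 = 409.39 K


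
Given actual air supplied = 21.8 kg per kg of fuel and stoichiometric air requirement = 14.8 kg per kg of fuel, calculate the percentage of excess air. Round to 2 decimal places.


Excess air = actual - stoichiometric = 21.8 - 14.8 = 7.00 kg/kg fuel
Excess air % = (excess / stoich) * 100 = (7.00 / 14.8) * 100 = 47.30%


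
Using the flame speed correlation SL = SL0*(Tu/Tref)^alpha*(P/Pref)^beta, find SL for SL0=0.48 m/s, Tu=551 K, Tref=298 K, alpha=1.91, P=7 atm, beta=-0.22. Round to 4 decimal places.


SL = SL0 * (Tu/Tref)^alpha * (P/Pref)^beta
T ratio = 551/298 = 1.84899329
(T ratio)^alpha = 1.84899329^1.91 = 3.234793
(P/Pref)^beta = 7^(-0.22) = 0.651746
SL = 0.48 * 3.234793 * 0.651746 = 1.0120 m/s


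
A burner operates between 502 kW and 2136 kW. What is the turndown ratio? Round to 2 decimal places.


TDR = Q_max / Q_min
TDR = 2136 / 502 = 4.25


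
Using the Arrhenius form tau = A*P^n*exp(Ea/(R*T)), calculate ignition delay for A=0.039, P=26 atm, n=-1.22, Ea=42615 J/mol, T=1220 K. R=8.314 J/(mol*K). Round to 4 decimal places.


tau = A * P^n * exp(Ea/(R*T))
P^n = 26^(-1.22) = 0.01878160
Ea/(R*T) = 42615/(8.314*1220) = 4.201387
exp(Ea/(R*T)) = 66.778860
tau = 0.039 * 0.01878160 * 66.778860 = 0.0489 ms


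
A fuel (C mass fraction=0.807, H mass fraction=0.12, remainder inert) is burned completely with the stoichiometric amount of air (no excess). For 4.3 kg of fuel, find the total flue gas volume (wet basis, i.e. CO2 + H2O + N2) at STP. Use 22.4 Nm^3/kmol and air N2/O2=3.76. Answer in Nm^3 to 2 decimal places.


Per kg fuel: CO2 = (C/12 kmol)*22.4 = (0.807/12)*22.4 = 1.50640 Nm^3
Per kg fuel: H2O = (H/2 kmol)*22.4 = (0.12/2)*22.4 = 1.34400 Nm^3
O2 needed per kg fuel = C/12 + H/4 = 0.807/12 + 0.12/4 = 0.09725000 kmol
Per kg fuel: N2 = O2*3.76*22.4 = 0.09725000*3.76*22.4 = 8.19078 Nm^3
Total per kg = 1.50640 + 1.34400 + 8.19078 = 11.04118 Nm^3
Total = 11.04118 * 4.3 = 47.48 Nm^3


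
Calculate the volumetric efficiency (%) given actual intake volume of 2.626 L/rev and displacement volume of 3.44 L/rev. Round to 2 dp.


eta_v = (V_actual / V_disp) * 100
Ratio = 2.626 / 3.44 = 0.7634
eta_v = 0.7634 * 100 = 76.34%


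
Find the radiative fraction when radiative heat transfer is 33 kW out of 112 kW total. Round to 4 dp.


f_rad = Q_rad / Q_total
f_rad = 33 / 112 = 0.2946


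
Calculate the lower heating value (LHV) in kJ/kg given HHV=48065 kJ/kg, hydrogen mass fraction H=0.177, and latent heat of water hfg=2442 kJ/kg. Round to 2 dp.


LHV = HHV - hfg * 9 * H
Water correction = 2442 * 9 * 0.177 = 3890.106 kJ/kg
LHV = 48065 - 3890.106 = 44174.89 kJ/kg


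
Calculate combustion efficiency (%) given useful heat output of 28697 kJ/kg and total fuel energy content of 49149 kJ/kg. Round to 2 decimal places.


Efficiency = (Q_useful / Q_fuel) * 100
Efficiency = (28697 / 49149) * 100
Efficiency = 0.5839 * 100 = 58.39%


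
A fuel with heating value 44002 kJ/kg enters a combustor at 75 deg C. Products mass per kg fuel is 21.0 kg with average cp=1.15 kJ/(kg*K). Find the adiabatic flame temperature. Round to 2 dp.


T_ad = T_in + Hc / (m_p * cp)
Denominator = 21.0 * 1.15 = 24.1500
Temperature rise = 44002 / 24.1500 = 1822.03 K
T_ad = 75 + 1822.03 = 1897.03 deg C


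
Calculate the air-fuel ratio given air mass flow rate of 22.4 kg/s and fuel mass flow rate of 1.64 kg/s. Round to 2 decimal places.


AFR = m_air / m_fuel
AFR = 22.4 / 1.64 = 13.66


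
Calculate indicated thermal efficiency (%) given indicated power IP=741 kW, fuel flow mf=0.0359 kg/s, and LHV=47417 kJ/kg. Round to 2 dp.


eta_ith = (IP / (mf * LHV)) * 100
Denominator = 0.0359 * 47417 = 1702.2703 kW
eta_ith = (741 / 1702.2703) * 100 = 43.53%


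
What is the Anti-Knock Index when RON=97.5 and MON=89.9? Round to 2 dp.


AKI = (RON + MON) / 2
AKI = (97.5 + 89.9) / 2
AKI = 187.4 / 2 = 93.70


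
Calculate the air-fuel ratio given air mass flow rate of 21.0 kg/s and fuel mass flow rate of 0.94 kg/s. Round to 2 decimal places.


AFR = m_air / m_fuel
AFR = 21.0 / 0.94 = 22.34


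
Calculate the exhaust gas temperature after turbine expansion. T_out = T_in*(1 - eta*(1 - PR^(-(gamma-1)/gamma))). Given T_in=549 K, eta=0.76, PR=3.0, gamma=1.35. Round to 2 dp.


T_out = T_in * (1 - eta * (1 - PR^(-(gamma-1)/gamma)))
Exponent = -(1.35-1)/1.35 = -0.25925926
PR^exp = 3.0^(-0.25925926) = 0.75214556
Factor = 1 - 0.76*(1 - 0.75214556) = 0.81163063
T_out = 549 * 0.81163063 = 445.59 K


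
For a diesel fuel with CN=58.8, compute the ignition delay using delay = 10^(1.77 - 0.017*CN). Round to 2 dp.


delay = 10^(1.77 - 0.017*CN)
Exponent = 1.77 - 0.017*58.8 = 0.7704
delay = 10^0.7704 = 5.89 ms


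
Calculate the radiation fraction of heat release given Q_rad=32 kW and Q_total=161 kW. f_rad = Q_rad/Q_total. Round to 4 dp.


f_rad = Q_rad / Q_total
f_rad = 32 / 161 = 0.1988


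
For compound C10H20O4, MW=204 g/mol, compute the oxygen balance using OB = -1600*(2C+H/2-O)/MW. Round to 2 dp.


OB = -1600 * (2C + H/2 - O) / MW
Inner = 2*10 + 20/2 - 4 = 26.00
OB = -1600 * 26.00 / 204 = -203.92%


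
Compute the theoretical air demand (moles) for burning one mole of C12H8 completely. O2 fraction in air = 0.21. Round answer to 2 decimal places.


Balanced combustion: C12H8 + 14 O2 -> 12 CO2 + 4 H2O
O2 needed = C + H/4 = 12 + 8/4 = 14.00 moles
Air moles = O2 / 0.21 = 14.00 / 0.21 = 66.67 moles air


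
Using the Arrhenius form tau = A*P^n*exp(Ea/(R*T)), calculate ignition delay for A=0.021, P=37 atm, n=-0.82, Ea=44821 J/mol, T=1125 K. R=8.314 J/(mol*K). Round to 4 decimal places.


tau = A * P^n * exp(Ea/(R*T))
P^n = 37^(-0.82) = 0.05176957
Ea/(R*T) = 44821/(8.314*1125) = 4.792024
exp(Ea/(R*T)) = 120.545125
tau = 0.021 * 0.05176957 * 120.545125 = 0.1311 ms


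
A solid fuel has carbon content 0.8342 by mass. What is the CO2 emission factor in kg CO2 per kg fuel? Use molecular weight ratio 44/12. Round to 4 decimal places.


EF = C_frac * (M_CO2 / M_C)
EF = 0.8342 * (44/12)
EF = 0.8342 * 3.666667 = 3.0587 kg_CO2/kg_fuel


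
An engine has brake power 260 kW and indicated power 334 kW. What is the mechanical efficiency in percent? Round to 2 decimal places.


eta_mech = (BP / IP) * 100
Ratio = 260 / 334 = 0.7784
eta_mech = 0.7784 * 100 = 77.84%


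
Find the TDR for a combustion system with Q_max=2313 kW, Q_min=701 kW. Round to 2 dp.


TDR = Q_max / Q_min
TDR = 2313 / 701 = 3.30


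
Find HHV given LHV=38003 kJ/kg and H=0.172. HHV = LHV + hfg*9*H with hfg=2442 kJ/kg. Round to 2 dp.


HHV = LHV + hfg * 9 * H
Water addition = 2442 * 9 * 0.172 = 3780.216 kJ/kg
HHV = 38003 + 3780.216 = 41783.22 kJ/kg


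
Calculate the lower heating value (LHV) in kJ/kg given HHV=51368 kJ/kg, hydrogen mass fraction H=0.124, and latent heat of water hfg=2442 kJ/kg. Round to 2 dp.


LHV = HHV - hfg * 9 * H
Water correction = 2442 * 9 * 0.124 = 2725.272 kJ/kg
LHV = 51368 - 2725.272 = 48642.73 kJ/kg


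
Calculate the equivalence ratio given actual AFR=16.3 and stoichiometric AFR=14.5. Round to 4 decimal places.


phi = AFR_stoich / AFR_actual
phi = 14.5 / 16.3 = 0.8896


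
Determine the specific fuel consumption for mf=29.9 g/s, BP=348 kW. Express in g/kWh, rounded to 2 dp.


SFC = (mf / BP) * 3600
Rate = 29.9 / 348 = 0.085920 g/(s*kW)
SFC = 0.085920 * 3600 = 309.31 g/kWh


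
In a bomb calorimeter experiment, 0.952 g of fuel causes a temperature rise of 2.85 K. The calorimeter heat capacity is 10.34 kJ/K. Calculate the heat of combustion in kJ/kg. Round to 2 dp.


Hc = C_cal * delta_T / m_fuel
Q_released = 10.34 * 2.85 = 29.4690 kJ
m_fuel = 0.952 g = 0.952/1000 kg = 0.000952 kg
Hc = 29.4690 / 0.000952 = 30954.83 kJ/kg


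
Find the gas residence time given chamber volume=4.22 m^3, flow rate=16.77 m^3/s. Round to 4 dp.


tau = V / Q_flow
tau = 4.22 / 16.77 = 0.2516 s


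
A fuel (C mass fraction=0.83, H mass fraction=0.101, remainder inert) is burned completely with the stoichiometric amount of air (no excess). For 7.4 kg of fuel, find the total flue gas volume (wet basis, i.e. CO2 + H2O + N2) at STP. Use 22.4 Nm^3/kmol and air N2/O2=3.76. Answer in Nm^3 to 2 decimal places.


Per kg fuel: CO2 = (C/12 kmol)*22.4 = (0.83/12)*22.4 = 1.54933 Nm^3
Per kg fuel: H2O = (H/2 kmol)*22.4 = (0.101/2)*22.4 = 1.13120 Nm^3
O2 needed per kg fuel = C/12 + H/4 = 0.83/12 + 0.101/4 = 0.09441667 kmol
Per kg fuel: N2 = O2*3.76*22.4 = 0.09441667*3.76*22.4 = 7.95215 Nm^3
Total per kg = 1.54933 + 1.13120 + 7.95215 = 10.63268 Nm^3
Total = 10.63268 * 7.4 = 78.68 Nm^3


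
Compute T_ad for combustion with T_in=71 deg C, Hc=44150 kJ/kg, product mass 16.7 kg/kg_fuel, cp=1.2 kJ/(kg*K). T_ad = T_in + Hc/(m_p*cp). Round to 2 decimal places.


T_ad = T_in + Hc / (m_p * cp)
Denominator = 16.7 * 1.2 = 20.0400
Temperature rise = 44150 / 20.0400 = 2203.09 K
T_ad = 71 + 2203.09 = 2274.09 deg C


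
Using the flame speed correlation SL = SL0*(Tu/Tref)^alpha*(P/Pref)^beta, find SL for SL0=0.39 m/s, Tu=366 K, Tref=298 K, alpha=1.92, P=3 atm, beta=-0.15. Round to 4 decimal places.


SL = SL0 * (Tu/Tref)^alpha * (P/Pref)^beta
T ratio = 366/298 = 1.22818792
(T ratio)^alpha = 1.22818792^1.92 = 1.483845
(P/Pref)^beta = 3^(-0.15) = 0.848070
SL = 0.39 * 1.483845 * 0.848070 = 0.4908 m/s


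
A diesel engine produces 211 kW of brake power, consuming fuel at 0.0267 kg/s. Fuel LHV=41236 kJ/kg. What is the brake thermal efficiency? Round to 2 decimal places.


eta_BTE = (BP / (mf * LHV)) * 100
Denominator = 0.0267 * 41236 = 1101.0012 kW
eta_BTE = (211 / 1101.0012) * 100 = 19.16%


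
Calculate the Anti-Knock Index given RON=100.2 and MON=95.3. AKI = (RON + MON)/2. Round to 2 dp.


AKI = (RON + MON) / 2
AKI = (100.2 + 95.3) / 2
AKI = 195.5 / 2 = 97.75


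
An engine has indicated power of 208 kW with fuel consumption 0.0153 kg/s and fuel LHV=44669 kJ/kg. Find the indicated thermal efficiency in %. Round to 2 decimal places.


eta_ith = (IP / (mf * LHV)) * 100
Denominator = 0.0153 * 44669 = 683.4357 kW
eta_ith = (208 / 683.4357) * 100 = 30.43%


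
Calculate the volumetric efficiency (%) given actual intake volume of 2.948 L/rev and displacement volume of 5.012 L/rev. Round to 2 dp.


eta_v = (V_actual / V_disp) * 100
Ratio = 2.948 / 5.012 = 0.5882
eta_v = 0.5882 * 100 = 58.82%


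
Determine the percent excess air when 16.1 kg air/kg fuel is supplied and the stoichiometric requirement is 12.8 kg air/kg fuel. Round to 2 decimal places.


Excess air = actual - stoichiometric = 16.1 - 12.8 = 3.30 kg/kg fuel
Excess air % = (excess / stoich) * 100 = (3.30 / 12.8) * 100 = 25.78%


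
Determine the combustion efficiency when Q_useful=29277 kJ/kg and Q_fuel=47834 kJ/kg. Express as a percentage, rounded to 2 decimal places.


Efficiency = (Q_useful / Q_fuel) * 100
Efficiency = (29277 / 47834) * 100
Efficiency = 0.6121 * 100 = 61.21%


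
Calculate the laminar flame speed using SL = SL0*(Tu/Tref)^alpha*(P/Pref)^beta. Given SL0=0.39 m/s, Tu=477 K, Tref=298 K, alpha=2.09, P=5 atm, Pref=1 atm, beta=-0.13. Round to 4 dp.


SL = SL0 * (Tu/Tref)^alpha * (P/Pref)^beta
T ratio = 477/298 = 1.60067114
(T ratio)^alpha = 1.60067114^2.09 = 2.672954
(P/Pref)^beta = 5^(-0.13) = 0.811211
SL = 0.39 * 2.672954 * 0.811211 = 0.8456 m/s


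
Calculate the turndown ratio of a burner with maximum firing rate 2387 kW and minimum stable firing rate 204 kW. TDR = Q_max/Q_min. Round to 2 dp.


TDR = Q_max / Q_min
TDR = 2387 / 204 = 11.70


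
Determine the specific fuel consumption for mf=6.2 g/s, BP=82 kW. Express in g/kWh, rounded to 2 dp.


SFC = (mf / BP) * 3600
Rate = 6.2 / 82 = 0.075610 g/(s*kW)
SFC = 0.075610 * 3600 = 272.20 g/kWh


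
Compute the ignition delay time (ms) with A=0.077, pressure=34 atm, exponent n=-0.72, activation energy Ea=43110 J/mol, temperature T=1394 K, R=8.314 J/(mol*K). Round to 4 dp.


tau = A * P^n * exp(Ea/(R*T))
P^n = 34^(-0.72) = 0.07894692
Ea/(R*T) = 43110/(8.314*1394) = 3.719677
exp(Ea/(R*T)) = 41.251068
tau = 0.077 * 0.07894692 * 41.251068 = 0.2508 ms


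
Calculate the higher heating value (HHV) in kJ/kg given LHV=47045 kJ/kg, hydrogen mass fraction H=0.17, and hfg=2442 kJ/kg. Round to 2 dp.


HHV = LHV + hfg * 9 * H
Water addition = 2442 * 9 * 0.17 = 3736.260 kJ/kg
HHV = 47045 + 3736.260 = 50781.26 kJ/kg


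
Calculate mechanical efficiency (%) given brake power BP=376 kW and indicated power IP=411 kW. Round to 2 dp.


eta_mech = (BP / IP) * 100
Ratio = 376 / 411 = 0.9148
eta_mech = 0.9148 * 100 = 91.48%


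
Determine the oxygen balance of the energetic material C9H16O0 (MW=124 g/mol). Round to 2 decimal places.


OB = -1600 * (2C + H/2 - O) / MW
Inner = 2*9 + 16/2 - 0 = 26.00
OB = -1600 * 26.00 / 124 = -335.48%


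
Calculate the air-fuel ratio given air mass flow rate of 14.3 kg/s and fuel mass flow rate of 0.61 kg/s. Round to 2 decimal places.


AFR = m_air / m_fuel
AFR = 14.3 / 0.61 = 23.44


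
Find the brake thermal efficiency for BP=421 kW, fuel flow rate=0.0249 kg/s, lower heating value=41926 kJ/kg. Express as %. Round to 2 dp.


eta_BTE = (BP / (mf * LHV)) * 100
Denominator = 0.0249 * 41926 = 1043.9574 kW
eta_BTE = (421 / 1043.9574) * 100 = 40.33%


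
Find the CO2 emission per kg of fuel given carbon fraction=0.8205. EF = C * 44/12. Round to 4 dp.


EF = C_frac * (M_CO2 / M_C)
EF = 0.8205 * (44/12)
EF = 0.8205 * 3.666667 = 3.0085 kg_CO2/kg_fuel


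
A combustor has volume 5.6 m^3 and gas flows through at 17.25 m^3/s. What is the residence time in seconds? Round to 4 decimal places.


tau = V / Q_flow
tau = 5.6 / 17.25 = 0.3246 s


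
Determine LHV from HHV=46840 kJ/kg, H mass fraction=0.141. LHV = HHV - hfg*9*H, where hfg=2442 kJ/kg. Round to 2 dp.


LHV = HHV - hfg * 9 * H
Water correction = 2442 * 9 * 0.141 = 3098.898 kJ/kg
LHV = 46840 - 3098.898 = 43741.10 kJ/kg


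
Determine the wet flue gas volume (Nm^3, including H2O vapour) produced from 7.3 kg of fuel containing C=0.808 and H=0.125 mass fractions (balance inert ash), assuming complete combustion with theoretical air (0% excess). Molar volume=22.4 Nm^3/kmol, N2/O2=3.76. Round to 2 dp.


Per kg fuel: CO2 = (C/12 kmol)*22.4 = (0.808/12)*22.4 = 1.50827 Nm^3
Per kg fuel: H2O = (H/2 kmol)*22.4 = (0.125/2)*22.4 = 1.40000 Nm^3
O2 needed per kg fuel = C/12 + H/4 = 0.808/12 + 0.125/4 = 0.09858333 kmol
Per kg fuel: N2 = O2*3.76*22.4 = 0.09858333*3.76*22.4 = 8.30308 Nm^3
Total per kg = 1.50827 + 1.40000 + 8.30308 = 11.21135 Nm^3
Total = 11.21135 * 7.3 = 81.84 Nm^3


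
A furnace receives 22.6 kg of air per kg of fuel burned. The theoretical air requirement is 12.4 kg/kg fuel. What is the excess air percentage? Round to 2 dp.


Excess air = actual - stoichiometric = 22.6 - 12.4 = 10.20 kg/kg fuel
Excess air % = (excess / stoich) * 100 = (10.20 / 12.4) * 100 = 82.26%


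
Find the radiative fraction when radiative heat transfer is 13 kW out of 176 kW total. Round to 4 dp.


f_rad = Q_rad / Q_total
f_rad = 13 / 176 = 0.0739


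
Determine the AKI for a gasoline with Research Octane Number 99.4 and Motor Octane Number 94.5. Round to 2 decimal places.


AKI = (RON + MON) / 2
AKI = (99.4 + 94.5) / 2
AKI = 193.9 / 2 = 96.95


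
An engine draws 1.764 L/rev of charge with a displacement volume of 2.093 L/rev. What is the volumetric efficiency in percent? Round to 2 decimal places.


eta_v = (V_actual / V_disp) * 100
Ratio = 1.764 / 2.093 = 0.8428
eta_v = 0.8428 * 100 = 84.28%


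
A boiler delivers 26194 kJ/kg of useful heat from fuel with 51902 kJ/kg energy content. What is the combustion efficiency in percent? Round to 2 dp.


Efficiency = (Q_useful / Q_fuel) * 100
Efficiency = (26194 / 51902) * 100
Efficiency = 0.5047 * 100 = 50.47%


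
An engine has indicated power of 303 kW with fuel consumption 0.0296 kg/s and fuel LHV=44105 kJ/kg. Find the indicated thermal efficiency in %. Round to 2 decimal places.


eta_ith = (IP / (mf * LHV)) * 100
Denominator = 0.0296 * 44105 = 1305.5080 kW
eta_ith = (303 / 1305.5080) * 100 = 23.21%


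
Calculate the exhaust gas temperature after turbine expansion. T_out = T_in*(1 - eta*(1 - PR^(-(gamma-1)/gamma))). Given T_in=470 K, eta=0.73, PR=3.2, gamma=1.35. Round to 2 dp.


T_out = T_in * (1 - eta * (1 - PR^(-(gamma-1)/gamma)))
Exponent = -(1.35-1)/1.35 = -0.25925926
PR^exp = 3.2^(-0.25925926) = 0.73966521
Factor = 1 - 0.73*(1 - 0.73966521) = 0.80995560
T_out = 470 * 0.80995560 = 380.68 K


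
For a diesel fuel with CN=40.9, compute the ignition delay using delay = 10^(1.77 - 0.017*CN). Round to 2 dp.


delay = 10^(1.77 - 0.017*CN)
Exponent = 1.77 - 0.017*40.9 = 1.0747
delay = 10^1.0747 = 11.88 ms


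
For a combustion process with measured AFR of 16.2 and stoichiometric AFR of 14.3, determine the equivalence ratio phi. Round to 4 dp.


phi = AFR_stoich / AFR_actual
phi = 14.3 / 16.2 = 0.8827


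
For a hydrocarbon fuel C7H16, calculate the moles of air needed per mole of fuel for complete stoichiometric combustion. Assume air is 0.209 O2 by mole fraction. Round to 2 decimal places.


Balanced combustion: C7H16 + 11 O2 -> 7 CO2 + 8 H2O
O2 needed = C + H/4 = 7 + 16/4 = 11.00 moles
Air moles = O2 / 0.209 = 11.00 / 0.209 = 52.63 moles air


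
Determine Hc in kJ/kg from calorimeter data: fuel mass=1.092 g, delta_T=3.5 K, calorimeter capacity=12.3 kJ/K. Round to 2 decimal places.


Hc = C_cal * delta_T / m_fuel
Q_released = 12.3 * 3.5 = 43.0500 kJ
m_fuel = 1.092 g = 1.092/1000 kg = 0.001092 kg
Hc = 43.0500 / 0.001092 = 39423.08 kJ/kg


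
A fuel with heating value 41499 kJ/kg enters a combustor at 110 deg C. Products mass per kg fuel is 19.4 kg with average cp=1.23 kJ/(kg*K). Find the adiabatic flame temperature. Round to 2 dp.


T_ad = T_in + Hc / (m_p * cp)
Denominator = 19.4 * 1.23 = 23.8620
Temperature rise = 41499 / 23.8620 = 1739.12 K
T_ad = 110 + 1739.12 = 1849.12 deg C


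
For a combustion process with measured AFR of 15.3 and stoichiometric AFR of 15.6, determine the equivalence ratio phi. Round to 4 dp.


phi = AFR_stoich / AFR_actual
phi = 15.6 / 15.3 = 1.0196


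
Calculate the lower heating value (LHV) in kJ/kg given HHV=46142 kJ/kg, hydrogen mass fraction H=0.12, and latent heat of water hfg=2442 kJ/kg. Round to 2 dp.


LHV = HHV - hfg * 9 * H
Water correction = 2442 * 9 * 0.12 = 2637.360 kJ/kg
LHV = 46142 - 2637.360 = 43504.64 kJ/kg


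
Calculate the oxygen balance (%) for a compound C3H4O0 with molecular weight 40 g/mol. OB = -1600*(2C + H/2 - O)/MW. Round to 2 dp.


OB = -1600 * (2C + H/2 - O) / MW
Inner = 2*3 + 4/2 - 0 = 8.00
OB = -1600 * 8.00 / 40 = -320.00%


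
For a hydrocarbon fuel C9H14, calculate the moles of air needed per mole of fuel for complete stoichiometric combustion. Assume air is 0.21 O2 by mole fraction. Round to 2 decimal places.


Balanced combustion: C9H14 + 12.5 O2 -> 9 CO2 + 7 H2O
O2 needed = C + H/4 = 9 + 14/4 = 12.50 moles
Air moles = O2 / 0.21 = 12.50 / 0.21 = 59.52 moles air


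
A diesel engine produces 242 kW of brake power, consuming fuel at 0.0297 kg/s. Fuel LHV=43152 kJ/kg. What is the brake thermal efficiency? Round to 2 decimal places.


eta_BTE = (BP / (mf * LHV)) * 100
Denominator = 0.0297 * 43152 = 1281.6144 kW
eta_BTE = (242 / 1281.6144) * 100 = 18.88%


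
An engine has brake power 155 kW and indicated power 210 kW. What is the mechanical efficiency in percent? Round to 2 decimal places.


eta_mech = (BP / IP) * 100
Ratio = 155 / 210 = 0.7381
eta_mech = 0.7381 * 100 = 73.81%


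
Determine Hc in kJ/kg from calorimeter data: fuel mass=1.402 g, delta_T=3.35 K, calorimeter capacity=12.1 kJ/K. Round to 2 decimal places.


Hc = C_cal * delta_T / m_fuel
Q_released = 12.1 * 3.35 = 40.5350 kJ
m_fuel = 1.402 g = 1.402/1000 kg = 0.001402 kg
Hc = 40.5350 / 0.001402 = 28912.27 kJ/kg


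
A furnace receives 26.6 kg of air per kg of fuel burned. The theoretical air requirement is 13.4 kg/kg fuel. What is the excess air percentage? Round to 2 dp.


Excess air = actual - stoichiometric = 26.6 - 13.4 = 13.20 kg/kg fuel
Excess air % = (excess / stoich) * 100 = (13.20 / 13.4) * 100 = 98.51%


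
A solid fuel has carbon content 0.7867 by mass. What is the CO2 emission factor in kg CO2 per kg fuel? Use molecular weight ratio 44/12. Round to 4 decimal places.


EF = C_frac * (M_CO2 / M_C)
EF = 0.7867 * (44/12)
EF = 0.7867 * 3.666667 = 2.8846 kg_CO2/kg_fuel


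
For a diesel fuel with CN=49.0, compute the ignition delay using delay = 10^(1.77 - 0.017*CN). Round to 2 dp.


delay = 10^(1.77 - 0.017*CN)
Exponent = 1.77 - 0.017*49.0 = 0.9370
delay = 10^0.9370 = 8.65 ms


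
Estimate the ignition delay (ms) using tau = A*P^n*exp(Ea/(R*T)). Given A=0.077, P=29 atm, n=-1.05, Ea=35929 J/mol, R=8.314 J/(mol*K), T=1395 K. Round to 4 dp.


tau = A * P^n * exp(Ea/(R*T))
P^n = 29^(-1.05) = 0.02913950
Ea/(R*T) = 35929/(8.314*1395) = 3.097854
exp(Ea/(R*T)) = 22.150359
tau = 0.077 * 0.02913950 * 22.150359 = 0.0497 ms


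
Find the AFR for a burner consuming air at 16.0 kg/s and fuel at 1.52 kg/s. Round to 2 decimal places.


AFR = m_air / m_fuel
AFR = 16.0 / 1.52 = 10.53


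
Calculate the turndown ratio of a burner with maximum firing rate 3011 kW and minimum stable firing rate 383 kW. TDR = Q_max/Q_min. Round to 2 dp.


TDR = Q_max / Q_min
TDR = 3011 / 383 = 7.86


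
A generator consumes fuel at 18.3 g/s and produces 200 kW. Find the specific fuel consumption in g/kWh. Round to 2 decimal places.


SFC = (mf / BP) * 3600
Rate = 18.3 / 200 = 0.091500 g/(s*kW)
SFC = 0.091500 * 3600 = 329.40 g/kWh


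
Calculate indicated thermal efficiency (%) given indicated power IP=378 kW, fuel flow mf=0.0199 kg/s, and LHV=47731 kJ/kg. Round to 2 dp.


eta_ith = (IP / (mf * LHV)) * 100
Denominator = 0.0199 * 47731 = 949.8469 kW
eta_ith = (378 / 949.8469) * 100 = 39.80%


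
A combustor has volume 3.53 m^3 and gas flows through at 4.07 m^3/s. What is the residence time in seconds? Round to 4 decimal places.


tau = V / Q_flow
tau = 3.53 / 4.07 = 0.8673 s


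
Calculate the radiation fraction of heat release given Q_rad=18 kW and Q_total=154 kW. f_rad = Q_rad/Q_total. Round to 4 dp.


f_rad = Q_rad / Q_total
f_rad = 18 / 154 = 0.1169


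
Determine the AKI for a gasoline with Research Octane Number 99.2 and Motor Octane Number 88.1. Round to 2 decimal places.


AKI = (RON + MON) / 2
AKI = (99.2 + 88.1) / 2
AKI = 187.3 / 2 = 93.65


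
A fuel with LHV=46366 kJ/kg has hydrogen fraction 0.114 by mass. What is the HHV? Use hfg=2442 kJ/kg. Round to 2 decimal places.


HHV = LHV + hfg * 9 * H
Water addition = 2442 * 9 * 0.114 = 2505.492 kJ/kg
HHV = 46366 + 2505.492 = 48871.49 kJ/kg


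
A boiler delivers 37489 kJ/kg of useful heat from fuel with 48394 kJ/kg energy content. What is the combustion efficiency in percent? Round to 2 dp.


Efficiency = (Q_useful / Q_fuel) * 100
Efficiency = (37489 / 48394) * 100
Efficiency = 0.7747 * 100 = 77.47%


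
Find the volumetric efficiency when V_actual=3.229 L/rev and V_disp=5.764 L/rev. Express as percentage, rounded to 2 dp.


eta_v = (V_actual / V_disp) * 100
Ratio = 3.229 / 5.764 = 0.5602
eta_v = 0.5602 * 100 = 56.02%


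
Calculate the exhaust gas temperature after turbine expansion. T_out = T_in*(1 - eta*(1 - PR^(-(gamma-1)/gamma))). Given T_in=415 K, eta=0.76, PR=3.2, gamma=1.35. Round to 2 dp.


T_out = T_in * (1 - eta * (1 - PR^(-(gamma-1)/gamma)))
Exponent = -(1.35-1)/1.35 = -0.25925926
PR^exp = 3.2^(-0.25925926) = 0.73966521
Factor = 1 - 0.76*(1 - 0.73966521) = 0.80214556
T_out = 415 * 0.80214556 = 332.89 K


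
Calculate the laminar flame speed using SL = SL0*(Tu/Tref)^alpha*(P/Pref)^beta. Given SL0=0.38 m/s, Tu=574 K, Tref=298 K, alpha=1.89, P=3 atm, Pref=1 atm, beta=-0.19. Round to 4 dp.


SL = SL0 * (Tu/Tref)^alpha * (P/Pref)^beta
T ratio = 574/298 = 1.92617450
(T ratio)^alpha = 1.92617450^1.89 = 3.452031
(P/Pref)^beta = 3^(-0.19) = 0.811609
SL = 0.38 * 3.452031 * 0.811609 = 1.0646 m/s


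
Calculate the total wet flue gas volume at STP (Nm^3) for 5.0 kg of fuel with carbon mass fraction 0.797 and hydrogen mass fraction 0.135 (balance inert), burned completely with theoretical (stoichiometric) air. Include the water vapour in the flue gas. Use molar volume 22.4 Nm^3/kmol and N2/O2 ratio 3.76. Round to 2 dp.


Per kg fuel: CO2 = (C/12 kmol)*22.4 = (0.797/12)*22.4 = 1.48773 Nm^3
Per kg fuel: H2O = (H/2 kmol)*22.4 = (0.135/2)*22.4 = 1.51200 Nm^3
O2 needed per kg fuel = C/12 + H/4 = 0.797/12 + 0.135/4 = 0.10016667 kmol
Per kg fuel: N2 = O2*3.76*22.4 = 0.10016667*3.76*22.4 = 8.43644 Nm^3
Total per kg = 1.48773 + 1.51200 + 8.43644 = 11.43617 Nm^3
Total = 11.43617 * 5.0 = 57.18 Nm^3


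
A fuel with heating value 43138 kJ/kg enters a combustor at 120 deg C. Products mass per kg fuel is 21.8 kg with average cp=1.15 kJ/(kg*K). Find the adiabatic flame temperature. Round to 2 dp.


T_ad = T_in + Hc / (m_p * cp)
Denominator = 21.8 * 1.15 = 25.0700
Temperature rise = 43138 / 25.0700 = 1720.70 K
T_ad = 120 + 1720.70 = 1840.70 deg C


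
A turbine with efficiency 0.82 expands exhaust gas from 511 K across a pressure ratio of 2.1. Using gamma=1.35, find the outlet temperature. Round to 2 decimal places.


T_out = T_in * (1 - eta * (1 - PR^(-(gamma-1)/gamma)))
Exponent = -(1.35-1)/1.35 = -0.25925926
PR^exp = 2.1^(-0.25925926) = 0.82501466
Factor = 1 - 0.82*(1 - 0.82501466) = 0.85651202
T_out = 511 * 0.85651202 = 437.68 K


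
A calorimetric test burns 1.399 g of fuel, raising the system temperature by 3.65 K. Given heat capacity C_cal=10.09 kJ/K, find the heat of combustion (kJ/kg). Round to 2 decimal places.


Hc = C_cal * delta_T / m_fuel
Q_released = 10.09 * 3.65 = 36.8285 kJ
m_fuel = 1.399 g = 1.399/1000 kg = 0.001399 kg
Hc = 36.8285 / 0.001399 = 26324.87 kJ/kg


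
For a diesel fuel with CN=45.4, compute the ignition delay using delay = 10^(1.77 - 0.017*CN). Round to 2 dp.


delay = 10^(1.77 - 0.017*CN)
Exponent = 1.77 - 0.017*45.4 = 0.9982
delay = 10^0.9982 = 9.96 ms


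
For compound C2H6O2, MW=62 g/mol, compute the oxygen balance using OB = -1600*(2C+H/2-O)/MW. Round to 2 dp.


OB = -1600 * (2C + H/2 - O) / MW
Inner = 2*2 + 6/2 - 2 = 5.00
OB = -1600 * 5.00 / 62 = -129.03%


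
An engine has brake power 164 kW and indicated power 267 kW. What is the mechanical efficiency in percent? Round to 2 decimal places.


eta_mech = (BP / IP) * 100
Ratio = 164 / 267 = 0.6142
eta_mech = 0.6142 * 100 = 61.42%


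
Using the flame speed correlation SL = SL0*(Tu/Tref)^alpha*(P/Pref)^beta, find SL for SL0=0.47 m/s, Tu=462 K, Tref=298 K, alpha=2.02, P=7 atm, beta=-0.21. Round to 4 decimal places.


SL = SL0 * (Tu/Tref)^alpha * (P/Pref)^beta
T ratio = 462/298 = 1.55033557
(T ratio)^alpha = 1.55033557^2.02 = 2.424711
(P/Pref)^beta = 7^(-0.21) = 0.664553
SL = 0.47 * 2.424711 * 0.664553 = 0.7573 m/s


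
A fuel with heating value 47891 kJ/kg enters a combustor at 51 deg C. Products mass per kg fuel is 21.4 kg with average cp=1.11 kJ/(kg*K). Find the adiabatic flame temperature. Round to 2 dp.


T_ad = T_in + Hc / (m_p * cp)
Denominator = 21.4 * 1.11 = 23.7540
Temperature rise = 47891 / 23.7540 = 2016.12 K
T_ad = 51 + 2016.12 = 2067.12 deg C


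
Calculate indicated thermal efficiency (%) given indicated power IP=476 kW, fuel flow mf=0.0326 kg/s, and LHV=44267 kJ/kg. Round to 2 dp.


eta_ith = (IP / (mf * LHV)) * 100
Denominator = 0.0326 * 44267 = 1443.1042 kW
eta_ith = (476 / 1443.1042) * 100 = 32.98%


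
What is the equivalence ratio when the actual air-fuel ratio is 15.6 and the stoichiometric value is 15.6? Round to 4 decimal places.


phi = AFR_stoich / AFR_actual
phi = 15.6 / 15.6 = 1.0000


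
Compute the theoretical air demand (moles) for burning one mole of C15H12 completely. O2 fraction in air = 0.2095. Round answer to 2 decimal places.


Balanced combustion: C15H12 + 18 O2 -> 15 CO2 + 6 H2O
O2 needed = C + H/4 = 15 + 12/4 = 18.00 moles
Air moles = O2 / 0.2095 = 18.00 / 0.2095 = 85.92 moles air


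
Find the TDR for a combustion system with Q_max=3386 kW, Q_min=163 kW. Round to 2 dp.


TDR = Q_max / Q_min
TDR = 3386 / 163 = 20.77


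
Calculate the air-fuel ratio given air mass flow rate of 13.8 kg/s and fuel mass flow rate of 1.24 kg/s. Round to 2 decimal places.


AFR = m_air / m_fuel
AFR = 13.8 / 1.24 = 11.13
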